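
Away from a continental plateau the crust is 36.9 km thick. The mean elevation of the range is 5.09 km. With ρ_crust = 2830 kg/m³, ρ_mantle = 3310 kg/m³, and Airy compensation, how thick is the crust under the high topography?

72 km

Root depth r = h ρ_c / (ρ_m − ρ_c) = 5.09 km × 2830 / 480 = 30.01 km.
Total thickness = T + h + r = 36.9 km + 5.09 km + 30.01 km = 72 km.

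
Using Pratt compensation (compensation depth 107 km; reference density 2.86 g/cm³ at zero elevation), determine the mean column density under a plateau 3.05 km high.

Pratt balance: ρ_ref D = ρ (D + h).
ρ = ρ_ref D/(D + h) = 2.86 × 107 km/(107 km + 3.05 km) = 2.78 g/cm³.

2.78 g/cm³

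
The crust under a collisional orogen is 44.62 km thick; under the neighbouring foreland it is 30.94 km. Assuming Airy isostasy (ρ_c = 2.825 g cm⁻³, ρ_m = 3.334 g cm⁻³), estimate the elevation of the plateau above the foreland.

2.09 km

Excess crust Δ = 44.62 km − 30.94 km = 13.68 km, split between elevation h and root r with h + r = Δ.
Airy balance ρ_c h = (ρ_m − ρ_c) r gives r = h ρ_c/(ρ_m − ρ_c), so h (1 + ρ_c/(ρ_m − ρ_c)) = Δ, i.e. h = Δ (ρ_m − ρ_c)/ρ_m.
h = 13.68 km × 0.509/3.334 = 2.09 km.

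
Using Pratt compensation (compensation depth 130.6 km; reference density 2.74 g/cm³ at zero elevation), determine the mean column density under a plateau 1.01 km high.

Pratt balance: ρ_ref D = ρ (D + h).
ρ = ρ_ref D/(D + h) = 2.74 × 130.6 km/(130.6 km + 1.01 km) = 2.72 g/cm³.

2.72 g/cm³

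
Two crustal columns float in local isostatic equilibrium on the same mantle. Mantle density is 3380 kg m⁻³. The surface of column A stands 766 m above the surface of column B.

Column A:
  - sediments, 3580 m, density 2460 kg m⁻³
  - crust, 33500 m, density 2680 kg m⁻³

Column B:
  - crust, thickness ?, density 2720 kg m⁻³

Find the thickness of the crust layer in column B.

36600 m

Take the compensation level at the base of the deeper column (depth z_c below the surface of column A) and equate Σ ρ_i t_i down to z_c; mantle fills any gap and the z_c terms cancel.
Column A: 3580×2460 + 33500×2680 + (z_c − 37080)×3380
Column B: 766×0 + x×2720 + (z_c − 766 − 0 − x)×3380
The z_c×3380 term appears on both sides and cancels. Collect the known terms of each column as K = Σ(ρt)_known − 3380 × (depth of known layers): K_A = 98586800 − 3380×37080 = −26743600; K_B = 0 − 3380×(766 + 0) = −2589080.
Balance: K_A = K_B − x×(3380 − 2720), so x = (K_B − K_A)/(3380 − 2720) = 24154500/660 = 36600 m.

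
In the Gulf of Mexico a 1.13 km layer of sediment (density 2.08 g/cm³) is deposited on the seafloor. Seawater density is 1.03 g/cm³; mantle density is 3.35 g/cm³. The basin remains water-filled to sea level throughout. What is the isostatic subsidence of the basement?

Submarine loading: the sediment displaces seawater, and the subsidence is in turn flooded, so s (ρ_m − ρ_w) = t (ρ_sed − ρ_w).
s = 1.13 km × (2.08 − 1.03) / (3.35 − 1.03) = 0.511 km.

0.511 km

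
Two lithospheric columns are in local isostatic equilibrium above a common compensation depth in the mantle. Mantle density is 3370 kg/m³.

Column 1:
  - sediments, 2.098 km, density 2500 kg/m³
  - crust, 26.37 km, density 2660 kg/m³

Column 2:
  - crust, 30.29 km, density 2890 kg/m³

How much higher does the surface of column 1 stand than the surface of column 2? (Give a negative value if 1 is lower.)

1.78 km

For any compensation level in the mantle, the mantle terms cancel and isostasy reduces to e = (Σt_1 − Σt_2) − (Σ(ρt)_1 − Σ(ρt)_2) / ρ_m.
Σt_1 = 28.468 km; Σt_2 = 30.29 km; Σ(ρt)_1 = 75389.2; Σ(ρt)_2 = 87538.1 (in km·kg/m³).
e = (28.468 − 30.29) − (75389.2 − 87538.1) / 3370 = 1.78 km.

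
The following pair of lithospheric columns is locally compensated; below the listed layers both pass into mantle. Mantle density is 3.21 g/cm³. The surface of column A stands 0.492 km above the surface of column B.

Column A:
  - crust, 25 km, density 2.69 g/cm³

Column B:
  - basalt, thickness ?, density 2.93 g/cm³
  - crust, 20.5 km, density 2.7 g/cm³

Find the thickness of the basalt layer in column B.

3.45 km

Take the compensation level at the base of the deeper column (depth z_c below the surface of column A) and equate Σ ρ_i t_i down to z_c; mantle fills any gap and the z_c terms cancel.
Column A: 25×2.69 + (z_c − 25)×3.21
Column B: 0.492×0 + x×2.93 + 20.5×2.7 + (z_c − 0.492 − 20.5 − x)×3.21
The z_c×3.21 term appears on both sides and cancels. Collect the known terms of each column as K = Σ(ρt)_known − 3.21 × (depth of known layers): K_A = 67.25 − 3.21×25 = −13; K_B = 55.35 − 3.21×(0.492 + 20.5) = −12.03432.
Balance: K_A = K_B − x×(3.21 − 2.93), so x = (K_B − K_A)/(3.21 − 2.93) = 0.96568/0.28 = 3.45 km.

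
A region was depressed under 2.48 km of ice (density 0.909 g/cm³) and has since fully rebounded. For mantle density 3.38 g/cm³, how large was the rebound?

0.667 km

Removing the load lets mantle flow back in; uplift u satisfies ρ_ice t = ρ_m u.
u = t ρ_ice/ρ_m = 2.48 km × 0.909/3.38 = 0.667 km.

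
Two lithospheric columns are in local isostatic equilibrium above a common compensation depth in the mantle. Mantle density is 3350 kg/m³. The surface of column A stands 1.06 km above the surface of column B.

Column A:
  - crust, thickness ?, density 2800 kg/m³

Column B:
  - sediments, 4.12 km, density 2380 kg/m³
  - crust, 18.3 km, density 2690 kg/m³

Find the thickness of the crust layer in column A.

35.7 km

Take the compensation level at the base of the deeper column (depth z_c below the surface of column A) and equate Σ ρ_i t_i down to z_c; mantle fills any gap and the z_c terms cancel.
Column A: x×2800 + (z_c − 0 − x)×3350
Column B: 1.06×0 + 4.12×2380 + 18.3×2690 + (z_c − 1.06 − 22.42)×3350
The z_c×3350 term appears on both sides and cancels. Collect the known terms of each column as K = Σ(ρt)_known − 3350 × (depth of known layers): K_A = 0 − 3350×0 = 0; K_B = 59032.6 − 3350×(1.06 + 22.42) = −19625.4.
Balance: K_A − x×(3350 − 2800) = K_B, so x = (K_A − K_B)/(3350 − 2800) = 19625.4/550 = 35.7 km.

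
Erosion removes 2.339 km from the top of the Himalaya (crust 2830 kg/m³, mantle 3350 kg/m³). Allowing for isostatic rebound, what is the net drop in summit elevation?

0.363 km

Rebound u = e ρ_c/ρ_m = 2.339 km × 2830/3350 = 1.976 km.
Net surface drop = e − u = 2.339 km − 1.976 km = e (ρ_m − ρ_c)/ρ_m = 0.363 km.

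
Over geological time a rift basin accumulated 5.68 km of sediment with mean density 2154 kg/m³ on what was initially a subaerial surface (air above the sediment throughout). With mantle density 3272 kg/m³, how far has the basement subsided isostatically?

3.74 km

Subaerial load: s = t ρ_sed / ρ_m = 5.68 km × 2154/3272 = 3.74 km.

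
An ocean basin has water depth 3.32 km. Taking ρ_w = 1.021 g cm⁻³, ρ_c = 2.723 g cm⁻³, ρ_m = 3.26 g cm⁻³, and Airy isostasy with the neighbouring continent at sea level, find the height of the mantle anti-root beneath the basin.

10.5 km

Equating mass per unit area of the two columns: replacing crust with seawater at the top is compensated by replacing crust with mantle at the base: d (ρ_c − ρ_w) = a (ρ_m − ρ_c).
a = d (ρ_c − ρ_w)/(ρ_m − ρ_c) = 3.32 km × 1.702/0.537 = 10.5 km.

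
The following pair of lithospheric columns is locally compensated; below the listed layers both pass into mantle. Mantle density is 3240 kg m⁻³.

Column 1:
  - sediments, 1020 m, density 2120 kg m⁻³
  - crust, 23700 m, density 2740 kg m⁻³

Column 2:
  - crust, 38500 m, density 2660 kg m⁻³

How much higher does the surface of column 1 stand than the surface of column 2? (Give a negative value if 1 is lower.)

−2880 m

For any compensation level in the mantle, the mantle terms cancel and isostasy reduces to e = (Σt_1 − Σt_2) − (Σ(ρt)_1 − Σ(ρt)_2) / ρ_m.
Σt_1 = 24720 m; Σt_2 = 38500 m; Σ(ρt)_1 = 67100400; Σ(ρt)_2 = 102410000 (in m·kg m⁻³).
e = (24720 − 38500) − (67100400 − 102410000) / 3240 = −2880 m.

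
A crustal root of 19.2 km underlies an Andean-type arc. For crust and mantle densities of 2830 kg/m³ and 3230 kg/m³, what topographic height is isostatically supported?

2.71 km

Equating mass per unit area of the two columns: ρ_c h = (ρ_m − ρ_c) r.
h = r (ρ_m − ρ_c) / ρ_c = 19.2 km × (3230 − 2830) / 2830 = 2.71 km.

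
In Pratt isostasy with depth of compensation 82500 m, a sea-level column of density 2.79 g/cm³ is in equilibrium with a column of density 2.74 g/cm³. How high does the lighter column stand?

ρ_ref D = ρ (D + h) → h = D (ρ_ref − ρ)/ρ.
h = 82500 m × (2.79 − 2.74)/2.74 = 1510 m.

1510 m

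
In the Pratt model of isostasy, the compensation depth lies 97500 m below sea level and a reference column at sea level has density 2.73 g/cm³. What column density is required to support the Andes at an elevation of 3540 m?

Pratt balance: ρ_ref D = ρ (D + h).
ρ = ρ_ref D/(D + h) = 2.73 × 97500 m/(97500 m + 3540 m) = 2.63 g/cm³.

2.63 g/cm³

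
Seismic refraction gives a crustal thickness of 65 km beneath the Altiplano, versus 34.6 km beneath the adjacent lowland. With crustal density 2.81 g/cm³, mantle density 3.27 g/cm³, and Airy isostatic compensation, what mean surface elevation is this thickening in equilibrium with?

4.28 km

Excess crust Δ = 65 km − 34.6 km = 30.4 km, split between elevation h and root r with h + r = Δ.
Airy balance ρ_c h = (ρ_m − ρ_c) r gives r = h ρ_c/(ρ_m − ρ_c), so h (1 + ρ_c/(ρ_m − ρ_c)) = Δ, i.e. h = Δ (ρ_m − ρ_c)/ρ_m.
h = 30.4 km × 0.46/3.27 = 4.28 km.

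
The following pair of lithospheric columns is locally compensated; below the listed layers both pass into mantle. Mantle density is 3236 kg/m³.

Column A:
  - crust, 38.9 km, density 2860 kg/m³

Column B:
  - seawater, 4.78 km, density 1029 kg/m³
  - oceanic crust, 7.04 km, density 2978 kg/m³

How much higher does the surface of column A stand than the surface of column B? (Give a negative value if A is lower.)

For any compensation level in the mantle, the mantle terms cancel and isostasy reduces to e = (Σt_A − Σt_B) − (Σ(ρt)_A − Σ(ρt)_B) / ρ_m.
Σt_A = 38.9 km; Σt_B = 11.82 km; Σ(ρt)_A = 111254; Σ(ρt)_B = 25883.74 (in km·kg/m³).
e = (38.9 − 11.82) − (111254 − 25883.74) / 3236 = 0.699 km.

0.699 km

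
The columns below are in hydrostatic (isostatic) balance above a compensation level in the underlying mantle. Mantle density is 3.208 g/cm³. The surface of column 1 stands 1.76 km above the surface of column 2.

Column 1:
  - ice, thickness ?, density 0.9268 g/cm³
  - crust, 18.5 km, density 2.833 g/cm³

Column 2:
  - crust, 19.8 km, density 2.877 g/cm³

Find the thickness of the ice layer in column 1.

Take the compensation level at the base of the deeper column (depth z_c below the surface of column 1) and equate Σ ρ_i t_i down to z_c; mantle fills any gap and the z_c terms cancel.
Column 1: x×0.9268 + 18.5×2.833 + (z_c − 18.5 − x)×3.208
Column 2: 1.76×0 + 19.8×2.877 + (z_c − 1.76 − 19.8)×3.208
The z_c×3.208 term appears on both sides and cancels. Collect the known terms of each column as K = Σ(ρt)_known − 3.208 × (depth of known layers): K_1 = 52.4105 − 3.208×18.5 = −6.9375; K_2 = 56.9646 − 3.208×(1.76 + 19.8) = −12.19988.
Balance: K_1 − x×(3.208 − 0.9268) = K_2, so x = (K_1 − K_2)/(3.208 − 0.9268) = 5.26238/2.2812 = 2.31 km.

2.31 km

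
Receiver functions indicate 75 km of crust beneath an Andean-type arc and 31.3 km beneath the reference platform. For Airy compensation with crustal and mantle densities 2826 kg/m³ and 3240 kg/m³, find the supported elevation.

Excess crust Δ = 75 km − 31.3 km = 43.7 km, split between elevation h and root r with h + r = Δ.
Airy balance ρ_c h = (ρ_m − ρ_c) r gives r = h ρ_c/(ρ_m − ρ_c), so h (1 + ρ_c/(ρ_m − ρ_c)) = Δ, i.e. h = Δ (ρ_m − ρ_c)/ρ_m.
h = 43.7 km × 414/3240 = 5.58 km.

5.58 km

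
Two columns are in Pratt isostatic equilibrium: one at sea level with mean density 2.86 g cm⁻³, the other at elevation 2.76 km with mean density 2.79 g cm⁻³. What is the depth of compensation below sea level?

ρ_ref D = ρ (D + h) → D (ρ_ref − ρ) = ρ h.
D = ρ h/(ρ_ref − ρ) = 2.79 × 2.76 km/(2.86 − 2.79) = 110 km.

110 km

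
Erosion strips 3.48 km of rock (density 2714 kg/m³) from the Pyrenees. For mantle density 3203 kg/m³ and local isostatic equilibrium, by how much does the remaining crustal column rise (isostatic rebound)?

Unloading: uplift u = e ρ_c/ρ_m = 3.48 km × 2714/3203 = 2.95 km.

2.95 km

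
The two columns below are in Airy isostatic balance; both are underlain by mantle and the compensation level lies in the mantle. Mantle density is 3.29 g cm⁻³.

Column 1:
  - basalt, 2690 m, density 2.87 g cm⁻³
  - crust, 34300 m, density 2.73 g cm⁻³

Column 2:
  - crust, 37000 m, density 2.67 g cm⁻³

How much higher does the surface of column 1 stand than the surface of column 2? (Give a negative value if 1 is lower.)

For any compensation level in the mantle, the mantle terms cancel and isostasy reduces to e = (Σt_1 − Σt_2) − (Σ(ρt)_1 − Σ(ρt)_2) / ρ_m.
Σt_1 = 36990 m; Σt_2 = 37000 m; Σ(ρt)_1 = 101359.3; Σ(ρt)_2 = 98790 (in m·g cm⁻³).
e = (36990 − 37000) − (101359.3 − 98790) / 3.29 = −791 m.

−791 m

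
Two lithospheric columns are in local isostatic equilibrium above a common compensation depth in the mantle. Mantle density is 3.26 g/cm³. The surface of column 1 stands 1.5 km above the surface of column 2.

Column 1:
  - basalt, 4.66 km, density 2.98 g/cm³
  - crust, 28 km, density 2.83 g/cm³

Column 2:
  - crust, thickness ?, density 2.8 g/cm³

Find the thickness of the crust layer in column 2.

Take the compensation level at the base of the deeper column (depth z_c below the surface of column 1) and equate Σ ρ_i t_i down to z_c; mantle fills any gap and the z_c terms cancel.
Column 1: 4.66×2.98 + 28×2.83 + (z_c − 32.66)×3.26
Column 2: 1.5×0 + x×2.8 + (z_c − 1.5 − 0 − x)×3.26
The z_c×3.26 term appears on both sides and cancels. Collect the known terms of each column as K = Σ(ρt)_known − 3.26 × (depth of known layers): K_1 = 93.1268 − 3.26×32.66 = −13.3448; K_2 = 0 − 3.26×(1.5 + 0) = −4.89.
Balance: K_1 = K_2 − x×(3.26 − 2.8), so x = (K_2 − K_1)/(3.26 − 2.8) = 8.4548/0.46 = 18.4 km.

18.4 km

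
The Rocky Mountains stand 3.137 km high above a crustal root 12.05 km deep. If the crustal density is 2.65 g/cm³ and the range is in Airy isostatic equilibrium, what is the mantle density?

3.34 g/cm³

Airy balance: ρ_c h = (ρ_m − ρ_c) r → ρ_m = ρ_c (1 + h/r).
ρ_m = 2.65 × (1 + 3.137 km/12.05 km) = 3.34 g/cm³.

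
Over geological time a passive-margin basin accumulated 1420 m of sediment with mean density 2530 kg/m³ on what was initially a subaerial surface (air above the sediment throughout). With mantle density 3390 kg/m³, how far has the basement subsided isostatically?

Subaerial load: s = t ρ_sed / ρ_m = 1420 m × 2530/3390 = 1060 m.

1060 m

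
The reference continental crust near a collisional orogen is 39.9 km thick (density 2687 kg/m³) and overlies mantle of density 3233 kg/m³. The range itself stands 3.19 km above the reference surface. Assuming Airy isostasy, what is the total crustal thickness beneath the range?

58.8 km

Root depth r = h ρ_c / (ρ_m − ρ_c) = 3.19 km × 2687 / 546 = 15.7 km.
Total thickness = T + h + r = 39.9 km + 3.19 km + 15.7 km = 58.8 km.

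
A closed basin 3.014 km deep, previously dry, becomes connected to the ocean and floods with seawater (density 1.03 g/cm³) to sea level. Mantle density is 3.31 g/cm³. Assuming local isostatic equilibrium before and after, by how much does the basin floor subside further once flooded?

1.36 km

After flooding the water column is d + s deep. Its weight must equal the weight of mantle displaced by the extra subsidence s: (d + s) ρ_w = s ρ_m.
s = d ρ_w / (ρ_m − ρ_w) = 3.014 km × 1.03/(3.31 − 1.03) = 1.36 km.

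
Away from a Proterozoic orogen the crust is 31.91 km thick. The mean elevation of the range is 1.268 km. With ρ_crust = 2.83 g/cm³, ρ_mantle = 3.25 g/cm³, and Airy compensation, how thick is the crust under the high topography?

Root depth r = h ρ_c / (ρ_m − ρ_c) = 1.268 km × 2.83 / 0.42 = 8.544 km.
Total thickness = T + h + r = 31.91 km + 1.268 km + 8.544 km = 41.7 km.

41.7 km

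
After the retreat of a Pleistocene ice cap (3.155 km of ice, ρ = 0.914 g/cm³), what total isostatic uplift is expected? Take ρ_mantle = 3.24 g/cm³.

Removing the load lets mantle flow back in; uplift u satisfies ρ_ice t = ρ_m u.
u = t ρ_ice/ρ_m = 3.155 km × 0.914/3.24 = 0.89 km.

0.89 km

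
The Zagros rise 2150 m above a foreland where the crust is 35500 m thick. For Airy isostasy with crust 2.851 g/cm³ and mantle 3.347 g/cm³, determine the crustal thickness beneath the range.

50000 m

Root depth r = h ρ_c / (ρ_m − ρ_c) = 2150 m × 2.851 / 0.496 = 12360 m.
Total thickness = T + h + r = 35500 m + 2150 m + 12360 m = 50000 m.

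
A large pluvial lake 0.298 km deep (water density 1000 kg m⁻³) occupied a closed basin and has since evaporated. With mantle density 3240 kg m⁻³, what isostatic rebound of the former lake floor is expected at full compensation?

0.092 km

u = d ρ_w/ρ_m = 0.298 km × 1000/3240 = 0.092 km.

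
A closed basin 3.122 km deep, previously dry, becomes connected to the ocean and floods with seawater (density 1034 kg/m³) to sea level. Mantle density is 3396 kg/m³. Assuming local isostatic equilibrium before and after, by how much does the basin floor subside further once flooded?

After flooding the water column is d + s deep. Its weight must equal the weight of mantle displaced by the extra subsidence s: (d + s) ρ_w = s ρ_m.
s = d ρ_w / (ρ_m − ρ_w) = 3.122 km × 1034/(3396 − 1034) = 1.37 km.

1.37 km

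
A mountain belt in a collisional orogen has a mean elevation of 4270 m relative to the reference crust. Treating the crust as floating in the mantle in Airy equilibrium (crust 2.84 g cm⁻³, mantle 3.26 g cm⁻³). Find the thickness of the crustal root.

Isostatic balance requires: the weight of the topography is balanced by the buoyancy of the root, ρ_c h = (ρ_m − ρ_c) r.
r = h · ρ_c / (ρ_m − ρ_c) = 4270 m × 2.84 / (3.26 − 2.84) = 28900 m.

28900 m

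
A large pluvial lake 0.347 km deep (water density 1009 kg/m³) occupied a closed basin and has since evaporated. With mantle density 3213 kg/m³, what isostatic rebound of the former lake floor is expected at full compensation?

0.109 km

u = d ρ_w/ρ_m = 0.347 km × 1009/3213 = 0.109 km.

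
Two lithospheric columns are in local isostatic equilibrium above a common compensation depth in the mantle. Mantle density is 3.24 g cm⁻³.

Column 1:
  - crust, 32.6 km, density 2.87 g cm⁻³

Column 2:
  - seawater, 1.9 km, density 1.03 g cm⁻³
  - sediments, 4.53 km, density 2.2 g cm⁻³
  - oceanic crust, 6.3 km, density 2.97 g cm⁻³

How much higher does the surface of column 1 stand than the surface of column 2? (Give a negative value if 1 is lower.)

0.448 km

For any compensation level in the mantle, the mantle terms cancel and isostasy reduces to e = (Σt_1 − Σt_2) − (Σ(ρt)_1 − Σ(ρt)_2) / ρ_m.
Σt_1 = 32.6 km; Σt_2 = 12.73 km; Σ(ρt)_1 = 93.562; Σ(ρt)_2 = 30.634 (in km·g cm⁻³).
e = (32.6 − 12.73) − (93.562 − 30.634) / 3.24 = 0.448 km.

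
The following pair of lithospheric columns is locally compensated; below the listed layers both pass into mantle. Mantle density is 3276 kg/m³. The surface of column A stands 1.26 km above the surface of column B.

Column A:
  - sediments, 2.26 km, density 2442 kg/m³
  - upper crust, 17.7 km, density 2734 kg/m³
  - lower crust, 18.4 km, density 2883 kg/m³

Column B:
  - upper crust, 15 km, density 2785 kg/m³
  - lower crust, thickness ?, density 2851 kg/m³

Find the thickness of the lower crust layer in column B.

17 km

Take the compensation level at the base of the deeper column (depth z_c below the surface of column A) and equate Σ ρ_i t_i down to z_c; mantle fills any gap and the z_c terms cancel.
Column A: 2.26×2442 + 17.7×2734 + 18.4×2883 + (z_c − 38.36)×3276
Column B: 1.26×0 + 15×2785 + x×2851 + (z_c − 1.26 − 15 − x)×3276
The z_c×3276 term appears on both sides and cancels. Collect the known terms of each column as K = Σ(ρt)_known − 3276 × (depth of known layers): K_A = 106957.92 − 3276×38.36 = −18709.44; K_B = 41775 − 3276×(1.26 + 15) = −11492.76.
Balance: K_A = K_B − x×(3276 − 2851), so x = (K_B − K_A)/(3276 − 2851) = 7216.68/425 = 17 km.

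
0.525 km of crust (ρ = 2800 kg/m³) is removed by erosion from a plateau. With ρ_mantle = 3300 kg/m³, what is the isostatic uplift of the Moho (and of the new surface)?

0.445 km

Unloading: uplift u = e ρ_c/ρ_m = 0.525 km × 2800/3300 = 0.445 km.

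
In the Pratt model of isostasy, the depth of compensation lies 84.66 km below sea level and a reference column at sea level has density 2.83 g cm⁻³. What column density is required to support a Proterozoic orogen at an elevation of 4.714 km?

2.68 g cm⁻³

Pratt balance: ρ_ref D = ρ (D + h).
ρ = ρ_ref D/(D + h) = 2.83 × 84.66 km/(84.66 km + 4.714 km) = 2.68 g cm⁻³.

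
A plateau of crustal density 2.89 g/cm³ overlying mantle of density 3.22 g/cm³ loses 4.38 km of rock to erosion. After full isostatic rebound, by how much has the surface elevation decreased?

Rebound u = e ρ_c/ρ_m = 4.38 km × 2.89/3.22 = 3.931 km.
Net surface drop = e − u = 4.38 km − 3.931 km = e (ρ_m − ρ_c)/ρ_m = 0.449 km.

0.449 km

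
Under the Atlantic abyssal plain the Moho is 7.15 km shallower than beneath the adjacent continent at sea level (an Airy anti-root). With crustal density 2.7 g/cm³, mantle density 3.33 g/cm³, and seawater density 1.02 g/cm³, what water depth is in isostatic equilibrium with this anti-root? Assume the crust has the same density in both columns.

Replacing a thickness d of crust by seawater at the top must be balanced by replacing crust with mantle at the base: d (ρ_c − ρ_w) = a (ρ_m − ρ_c).
d = a (ρ_m − ρ_c)/(ρ_c − ρ_w) = 7.15 km × 0.63/1.68 = 2.68 km.

2.68 km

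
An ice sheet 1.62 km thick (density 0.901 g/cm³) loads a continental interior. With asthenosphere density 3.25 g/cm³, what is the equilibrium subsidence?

0.449 km

By Archimedes' principle applied to the lithosphere: the ice load ρ_ice t is balanced by mantle displaced below, ρ_m s.
s = t ρ_ice / ρ_m = 1.62 km × 0.901/3.25 = 0.449 km.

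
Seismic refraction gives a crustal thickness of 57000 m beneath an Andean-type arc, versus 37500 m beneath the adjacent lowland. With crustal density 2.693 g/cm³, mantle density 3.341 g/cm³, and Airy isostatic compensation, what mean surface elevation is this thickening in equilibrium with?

3780 m

Excess crust Δ = 57000 m − 37500 m = 19500 m, split between elevation h and root r with h + r = Δ.
Airy balance ρ_c h = (ρ_m − ρ_c) r gives r = h ρ_c/(ρ_m − ρ_c), so h (1 + ρ_c/(ρ_m − ρ_c)) = Δ, i.e. h = Δ (ρ_m − ρ_c)/ρ_m.
h = 19500 m × 0.648/3.341 = 3780 m.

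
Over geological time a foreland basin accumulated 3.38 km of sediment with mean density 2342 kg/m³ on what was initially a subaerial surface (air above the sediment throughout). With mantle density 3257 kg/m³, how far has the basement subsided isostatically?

2.43 km

Subaerial load: s = t ρ_sed / ρ_m = 3.38 km × 2342/3257 = 2.43 km.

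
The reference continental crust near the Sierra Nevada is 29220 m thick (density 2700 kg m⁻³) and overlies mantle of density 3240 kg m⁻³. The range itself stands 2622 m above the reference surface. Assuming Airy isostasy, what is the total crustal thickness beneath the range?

Root depth r = h ρ_c / (ρ_m − ρ_c) = 2622 m × 2700 / 540 = 13110 m.
Total thickness = T + h + r = 29220 m + 2622 m + 13110 m = 45000 m.

45000 m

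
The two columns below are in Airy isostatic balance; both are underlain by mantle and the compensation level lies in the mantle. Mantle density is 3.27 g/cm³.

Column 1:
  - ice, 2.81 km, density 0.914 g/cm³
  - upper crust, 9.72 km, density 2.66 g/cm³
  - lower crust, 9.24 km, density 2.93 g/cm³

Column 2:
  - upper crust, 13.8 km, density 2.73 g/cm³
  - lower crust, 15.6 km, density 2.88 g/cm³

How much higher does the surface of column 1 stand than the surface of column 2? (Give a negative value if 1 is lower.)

For any compensation level in the mantle, the mantle terms cancel and isostasy reduces to e = (Σt_1 − Σt_2) − (Σ(ρt)_1 − Σ(ρt)_2) / ρ_m.
Σt_1 = 21.77 km; Σt_2 = 29.4 km; Σ(ρt)_1 = 55.49674; Σ(ρt)_2 = 82.602 (in km·g/cm³).
e = (21.77 − 29.4) − (55.49674 − 82.602) / 3.27 = 0.659 km.

0.659 km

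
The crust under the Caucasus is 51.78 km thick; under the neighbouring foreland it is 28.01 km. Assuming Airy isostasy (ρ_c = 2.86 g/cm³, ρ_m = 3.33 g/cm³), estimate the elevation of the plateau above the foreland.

3.35 km

Excess crust Δ = 51.78 km − 28.01 km = 23.77 km, split between elevation h and root r with h + r = Δ.
Airy balance ρ_c h = (ρ_m − ρ_c) r gives r = h ρ_c/(ρ_m − ρ_c), so h (1 + ρ_c/(ρ_m − ρ_c)) = Δ, i.e. h = Δ (ρ_m − ρ_c)/ρ_m.
h = 23.77 km × 0.47/3.33 = 3.35 km.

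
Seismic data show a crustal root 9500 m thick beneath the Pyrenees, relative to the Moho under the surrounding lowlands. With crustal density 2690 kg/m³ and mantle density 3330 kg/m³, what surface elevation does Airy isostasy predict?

Isostatic balance requires: ρ_c h = (ρ_m − ρ_c) r.
h = r (ρ_m − ρ_c) / ρ_c = 9500 m × (3330 − 2690) / 2690 = 2260 m.

2260 m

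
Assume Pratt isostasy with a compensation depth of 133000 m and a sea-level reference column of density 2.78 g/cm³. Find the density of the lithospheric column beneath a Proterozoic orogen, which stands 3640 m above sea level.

2.71 g/cm³

Pratt balance: ρ_ref D = ρ (D + h).
ρ = ρ_ref D/(D + h) = 2.78 × 133000 m/(133000 m + 3640 m) = 2.71 g/cm³.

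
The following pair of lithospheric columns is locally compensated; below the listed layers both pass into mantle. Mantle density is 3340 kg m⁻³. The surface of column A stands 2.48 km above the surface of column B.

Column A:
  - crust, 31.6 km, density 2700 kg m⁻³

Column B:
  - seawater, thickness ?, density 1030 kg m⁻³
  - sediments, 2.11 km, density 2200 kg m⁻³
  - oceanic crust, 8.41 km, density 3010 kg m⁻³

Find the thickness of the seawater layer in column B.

Take the compensation level at the base of the deeper column (depth z_c below the surface of column A) and equate Σ ρ_i t_i down to z_c; mantle fills any gap and the z_c terms cancel.
Column A: 31.6×2700 + (z_c − 31.6)×3340
Column B: 2.48×0 + x×1030 + 2.11×2200 + 8.41×3010 + (z_c − 2.48 − 10.52 − x)×3340
The z_c×3340 term appears on both sides and cancels. Collect the known terms of each column as K = Σ(ρt)_known − 3340 × (depth of known layers): K_A = 85320 − 3340×31.6 = −20224; K_B = 29956.1 − 3340×(2.48 + 10.52) = −13463.9.
Balance: K_A = K_B − x×(3340 − 1030), so x = (K_B − K_A)/(3340 − 1030) = 6760.1/2310 = 2.93 km.

2.93 km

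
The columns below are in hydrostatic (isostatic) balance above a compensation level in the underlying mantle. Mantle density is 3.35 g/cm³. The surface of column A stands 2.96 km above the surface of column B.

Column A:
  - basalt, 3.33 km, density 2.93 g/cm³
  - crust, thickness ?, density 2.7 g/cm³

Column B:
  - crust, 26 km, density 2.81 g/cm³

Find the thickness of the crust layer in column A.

Take the compensation level at the base of the deeper column (depth z_c below the surface of column A) and equate Σ ρ_i t_i down to z_c; mantle fills any gap and the z_c terms cancel.
Column A: 3.33×2.93 + x×2.7 + (z_c − 3.33 − x)×3.35
Column B: 2.96×0 + 26×2.81 + (z_c − 2.96 − 26)×3.35
The z_c×3.35 term appears on both sides and cancels. Collect the known terms of each column as K = Σ(ρt)_known − 3.35 × (depth of known layers): K_A = 9.7569 − 3.35×3.33 = −1.3986; K_B = 73.06 − 3.35×(2.96 + 26) = −23.956.
Balance: K_A − x×(3.35 − 2.7) = K_B, so x = (K_A − K_B)/(3.35 − 2.7) = 22.5574/0.65 = 34.7 km.

34.7 km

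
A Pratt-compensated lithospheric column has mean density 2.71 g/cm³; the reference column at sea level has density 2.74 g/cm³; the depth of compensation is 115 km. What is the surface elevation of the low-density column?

1.27 km

ρ_ref D = ρ (D + h) → h = D (ρ_ref − ρ)/ρ.
h = 115 km × (2.74 − 2.71)/2.71 = 1.27 km.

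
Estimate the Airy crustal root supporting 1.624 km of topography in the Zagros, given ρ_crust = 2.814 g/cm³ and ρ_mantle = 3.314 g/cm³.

9.14 km

Equating mass per unit area of the two columns: the weight of the topography is balanced by the buoyancy of the root, ρ_c h = (ρ_m − ρ_c) r.
r = h · ρ_c / (ρ_m − ρ_c) = 1.624 km × 2.814 / (3.314 − 2.814) = 9.14 km.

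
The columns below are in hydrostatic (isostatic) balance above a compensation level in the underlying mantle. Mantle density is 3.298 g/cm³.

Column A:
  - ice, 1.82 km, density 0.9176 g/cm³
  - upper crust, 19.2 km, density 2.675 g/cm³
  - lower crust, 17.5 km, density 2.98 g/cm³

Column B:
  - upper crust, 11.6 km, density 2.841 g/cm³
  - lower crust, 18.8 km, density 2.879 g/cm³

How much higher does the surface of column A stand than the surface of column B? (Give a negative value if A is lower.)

2.63 km

For any compensation level in the mantle, the mantle terms cancel and isostasy reduces to e = (Σt_A − Σt_B) − (Σ(ρt)_A − Σ(ρt)_B) / ρ_m.
Σt_A = 38.52 km; Σt_B = 30.4 km; Σ(ρt)_A = 105.180032; Σ(ρt)_B = 87.0808 (in km·g/cm³).
e = (38.52 − 30.4) − (105.180032 − 87.0808) / 3.298 = 2.63 km.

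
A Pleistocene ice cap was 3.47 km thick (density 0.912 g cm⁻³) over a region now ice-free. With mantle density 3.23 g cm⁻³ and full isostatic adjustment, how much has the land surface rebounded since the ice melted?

Removing the load lets mantle flow back in; uplift u satisfies ρ_ice t = ρ_m u.
u = t ρ_ice/ρ_m = 3.47 km × 0.912/3.23 = 0.98 km.

0.98 km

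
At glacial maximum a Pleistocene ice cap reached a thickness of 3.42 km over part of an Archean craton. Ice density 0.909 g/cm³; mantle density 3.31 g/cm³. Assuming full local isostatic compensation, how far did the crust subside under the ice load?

0.939 km

Equating mass per unit area of the two columns: the ice load ρ_ice t is balanced by mantle displaced below, ρ_m s.
s = t ρ_ice / ρ_m = 3.42 km × 0.909/3.31 = 0.939 km.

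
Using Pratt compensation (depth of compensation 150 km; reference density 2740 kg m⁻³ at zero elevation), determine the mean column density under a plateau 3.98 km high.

Pratt balance: ρ_ref D = ρ (D + h).
ρ = ρ_ref D/(D + h) = 2740 × 150 km/(150 km + 3.98 km) = 2670 kg m⁻³.

2670 kg m⁻³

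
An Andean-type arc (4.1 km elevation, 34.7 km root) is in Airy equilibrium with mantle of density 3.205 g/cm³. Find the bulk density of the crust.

2.87 g/cm³

ρ_c h = (ρ_m − ρ_c) r → ρ_c (h + r) = ρ_m r → ρ_c = ρ_m r / (h + r).
ρ_c = 3.205 × 34.7 km / (4.1 km + 34.7 km) = 2.87 g/cm³.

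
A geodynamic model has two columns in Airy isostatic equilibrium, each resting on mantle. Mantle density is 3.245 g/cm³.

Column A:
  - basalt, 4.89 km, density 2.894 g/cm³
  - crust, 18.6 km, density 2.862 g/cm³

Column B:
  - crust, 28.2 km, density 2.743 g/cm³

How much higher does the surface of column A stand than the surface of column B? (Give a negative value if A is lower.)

For any compensation level in the mantle, the mantle terms cancel and isostasy reduces to e = (Σt_A − Σt_B) − (Σ(ρt)_A − Σ(ρt)_B) / ρ_m.
Σt_A = 23.49 km; Σt_B = 28.2 km; Σ(ρt)_A = 67.38486; Σ(ρt)_B = 77.3526 (in km·g/cm³).
e = (23.49 − 28.2) − (67.38486 − 77.3526) / 3.245 = −1.64 km.

−1.64 km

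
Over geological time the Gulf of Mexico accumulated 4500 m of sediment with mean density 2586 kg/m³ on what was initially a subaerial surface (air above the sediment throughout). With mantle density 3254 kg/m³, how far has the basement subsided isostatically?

3580 m

Subaerial load: s = t ρ_sed / ρ_m = 4500 m × 2586/3254 = 3580 m.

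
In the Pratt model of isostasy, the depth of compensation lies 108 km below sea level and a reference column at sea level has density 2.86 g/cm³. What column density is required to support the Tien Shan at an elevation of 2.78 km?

Pratt balance: ρ_ref D = ρ (D + h).
ρ = ρ_ref D/(D + h) = 2.86 × 108 km/(108 km + 2.78 km) = 2.79 g/cm³.

2.79 g/cm³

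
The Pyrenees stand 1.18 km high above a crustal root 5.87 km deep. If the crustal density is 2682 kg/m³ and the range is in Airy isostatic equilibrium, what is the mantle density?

3220 kg/m³

Airy balance: ρ_c h = (ρ_m − ρ_c) r → ρ_m = ρ_c (1 + h/r).
ρ_m = 2682 × (1 + 1.18 km/5.87 km) = 3220 kg/m³.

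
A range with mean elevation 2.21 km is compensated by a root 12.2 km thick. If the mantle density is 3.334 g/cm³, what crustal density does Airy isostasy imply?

2.82 g/cm³

ρ_c h = (ρ_m − ρ_c) r → ρ_c (h + r) = ρ_m r → ρ_c = ρ_m r / (h + r).
ρ_c = 3.334 × 12.2 km / (2.21 km + 12.2 km) = 2.82 g/cm³.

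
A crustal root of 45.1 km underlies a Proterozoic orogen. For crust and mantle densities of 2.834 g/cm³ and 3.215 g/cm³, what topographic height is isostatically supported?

Isostatic balance requires: ρ_c h = (ρ_m − ρ_c) r.
h = r (ρ_m − ρ_c) / ρ_c = 45.1 km × (3.215 − 2.834) / 2.834 = 6.06 km.

6.06 km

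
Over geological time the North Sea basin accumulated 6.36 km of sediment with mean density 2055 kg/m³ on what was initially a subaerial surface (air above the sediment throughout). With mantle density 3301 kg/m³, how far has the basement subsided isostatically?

Subaerial load: s = t ρ_sed / ρ_m = 6.36 km × 2055/3301 = 3.96 km.

3.96 km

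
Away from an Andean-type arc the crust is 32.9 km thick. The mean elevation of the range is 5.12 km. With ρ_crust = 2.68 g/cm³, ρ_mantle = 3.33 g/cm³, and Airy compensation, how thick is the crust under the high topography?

59.1 km

Root depth r = h ρ_c / (ρ_m − ρ_c) = 5.12 km × 2.68 / 0.65 = 21.11 km.
Total thickness = T + h + r = 32.9 km + 5.12 km + 21.11 km = 59.1 km.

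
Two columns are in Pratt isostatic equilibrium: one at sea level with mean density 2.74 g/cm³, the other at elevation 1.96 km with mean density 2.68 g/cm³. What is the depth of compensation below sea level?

87.5 km

ρ_ref D = ρ (D + h) → D (ρ_ref − ρ) = ρ h.
D = ρ h/(ρ_ref − ρ) = 2.68 × 1.96 km/(2.74 − 2.68) = 87.5 km.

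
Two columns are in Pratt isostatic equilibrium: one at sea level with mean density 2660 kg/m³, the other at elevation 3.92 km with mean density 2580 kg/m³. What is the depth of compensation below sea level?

126 km

ρ_ref D = ρ (D + h) → D (ρ_ref − ρ) = ρ h.
D = ρ h/(ρ_ref − ρ) = 2580 × 3.92 km/(2660 − 2580) = 126 km.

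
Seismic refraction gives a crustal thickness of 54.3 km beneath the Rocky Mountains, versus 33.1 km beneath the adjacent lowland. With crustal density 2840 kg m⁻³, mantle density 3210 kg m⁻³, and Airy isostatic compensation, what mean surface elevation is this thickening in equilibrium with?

Excess crust Δ = 54.3 km − 33.1 km = 21.2 km, split between elevation h and root r with h + r = Δ.
Airy balance ρ_c h = (ρ_m − ρ_c) r gives r = h ρ_c/(ρ_m − ρ_c), so h (1 + ρ_c/(ρ_m − ρ_c)) = Δ, i.e. h = Δ (ρ_m − ρ_c)/ρ_m.
h = 21.2 km × 370/3210 = 2.44 km.

2.44 km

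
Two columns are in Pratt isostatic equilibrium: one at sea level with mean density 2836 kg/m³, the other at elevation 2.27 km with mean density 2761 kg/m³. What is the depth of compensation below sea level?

ρ_ref D = ρ (D + h) → D (ρ_ref − ρ) = ρ h.
D = ρ h/(ρ_ref − ρ) = 2761 × 2.27 km/(2836 − 2761) = 83.6 km.

83.6 km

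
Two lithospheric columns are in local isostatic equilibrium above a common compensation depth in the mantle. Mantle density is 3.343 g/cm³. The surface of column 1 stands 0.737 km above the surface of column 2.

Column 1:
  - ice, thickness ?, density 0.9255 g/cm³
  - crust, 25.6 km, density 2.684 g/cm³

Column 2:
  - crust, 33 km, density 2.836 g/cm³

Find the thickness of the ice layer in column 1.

Take the compensation level at the base of the deeper column (depth z_c below the surface of column 1) and equate Σ ρ_i t_i down to z_c; mantle fills any gap and the z_c terms cancel.
Column 1: x×0.9255 + 25.6×2.684 + (z_c − 25.6 − x)×3.343
Column 2: 0.737×0 + 33×2.836 + (z_c − 0.737 − 33)×3.343
The z_c×3.343 term appears on both sides and cancels. Collect the known terms of each column as K = Σ(ρt)_known − 3.343 × (depth of known layers): K_1 = 68.7104 − 3.343×25.6 = −16.8704; K_2 = 93.588 − 3.343×(0.737 + 33) = −19.194791.
Balance: K_1 − x×(3.343 − 0.9255) = K_2, so x = (K_1 − K_2)/(3.343 − 0.9255) = 2.32439/2.4175 = 0.961 km.

0.961 km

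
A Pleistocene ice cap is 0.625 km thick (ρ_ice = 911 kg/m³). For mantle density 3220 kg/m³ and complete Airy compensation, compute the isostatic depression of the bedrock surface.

0.177 km

Balancing pressure at the compensation depth: the ice load ρ_ice t is balanced by mantle displaced below, ρ_m s.
s = t ρ_ice / ρ_m = 0.625 km × 911/3220 = 0.177 km.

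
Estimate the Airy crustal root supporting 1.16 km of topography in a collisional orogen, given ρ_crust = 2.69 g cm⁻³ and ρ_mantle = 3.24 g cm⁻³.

In Airy isostatic equilibrium: the weight of the topography is balanced by the buoyancy of the root, ρ_c h = (ρ_m − ρ_c) r.
r = h · ρ_c / (ρ_m − ρ_c) = 1.16 km × 2.69 / (3.24 − 2.69) = 5.67 km.

5.67 km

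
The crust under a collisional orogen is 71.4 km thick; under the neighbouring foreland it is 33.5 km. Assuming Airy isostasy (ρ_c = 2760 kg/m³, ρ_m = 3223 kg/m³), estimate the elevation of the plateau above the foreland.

Excess crust Δ = 71.4 km − 33.5 km = 37.9 km, split between elevation h and root r with h + r = Δ.
Airy balance ρ_c h = (ρ_m − ρ_c) r gives r = h ρ_c/(ρ_m − ρ_c), so h (1 + ρ_c/(ρ_m − ρ_c)) = Δ, i.e. h = Δ (ρ_m − ρ_c)/ρ_m.
h = 37.9 km × 463/3223 = 5.44 km.

5.44 km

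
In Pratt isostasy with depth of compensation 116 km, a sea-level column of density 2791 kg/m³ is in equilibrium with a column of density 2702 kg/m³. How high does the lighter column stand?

ρ_ref D = ρ (D + h) → h = D (ρ_ref − ρ)/ρ.
h = 116 km × (2791 − 2702)/2702 = 3.82 km.

3.82 km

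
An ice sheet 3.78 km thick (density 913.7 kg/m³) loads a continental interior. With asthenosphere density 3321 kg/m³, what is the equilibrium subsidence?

1.04 km

By Archimedes' principle applied to the lithosphere: the ice load ρ_ice t is balanced by mantle displaced below, ρ_m s.
s = t ρ_ice / ρ_m = 3.78 km × 913.7/3321 = 1.04 km.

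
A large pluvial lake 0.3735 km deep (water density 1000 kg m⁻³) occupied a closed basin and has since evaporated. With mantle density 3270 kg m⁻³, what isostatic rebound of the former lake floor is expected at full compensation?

u = d ρ_w/ρ_m = 0.3735 km × 1000/3270 = 0.114 km.

0.114 km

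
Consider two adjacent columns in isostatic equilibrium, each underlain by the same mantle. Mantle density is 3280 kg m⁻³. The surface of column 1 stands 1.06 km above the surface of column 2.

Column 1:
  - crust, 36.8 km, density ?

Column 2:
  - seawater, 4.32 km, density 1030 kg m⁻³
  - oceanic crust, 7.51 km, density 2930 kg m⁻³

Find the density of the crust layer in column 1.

2850 kg m⁻³

Take the compensation level at the base of the deeper column (depth z_c below the surface of column 1) and equate Σ ρ_i t_i down to z_c; mantle fills any gap and the z_c terms cancel.
Column 1: 36.8×ρ + (z_c − 36.8)×3280
Column 2: 1.06×0 + 4.32×1030 + 7.51×2930 + (z_c − 1.06 − 11.83)×3280
The z_c×3280 term appears on both sides and cancels. Collect the known terms of each column as K = Σ(ρt)_known − 3280 × (depth of known layers): K_1 = 0 − 3280×36.8 = −120704; K_2 = 26453.9 − 3280×(1.06 + 11.83) = −15825.3.
Balance: K_1 + 36.8×ρ = K_2, so ρ = (K_2 − K_1)/36.8 = 104879/36.8 = 2850 kg m⁻³.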